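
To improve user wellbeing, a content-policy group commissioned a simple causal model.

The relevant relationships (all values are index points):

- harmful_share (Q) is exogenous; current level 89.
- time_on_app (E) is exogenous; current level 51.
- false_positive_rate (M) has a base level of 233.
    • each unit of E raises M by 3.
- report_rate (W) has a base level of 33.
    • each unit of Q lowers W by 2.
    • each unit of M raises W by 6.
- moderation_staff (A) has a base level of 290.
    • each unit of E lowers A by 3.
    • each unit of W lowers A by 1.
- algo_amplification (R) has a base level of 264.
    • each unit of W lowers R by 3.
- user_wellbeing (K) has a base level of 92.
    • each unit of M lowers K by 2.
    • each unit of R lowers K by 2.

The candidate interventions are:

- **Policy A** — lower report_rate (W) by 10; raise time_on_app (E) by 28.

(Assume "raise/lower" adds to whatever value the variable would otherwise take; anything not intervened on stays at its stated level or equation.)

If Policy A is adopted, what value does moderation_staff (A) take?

Policy A (W − 10, E + 28):
  Q = 89
  E = 51 + 28 = 79
  M = 233 + 3·79 = 470
  W = 33 − 2·89 + 6·470 (−10 from intervention) = 2665
  A = 290 − 3·79 − 2665 = -2612

-2612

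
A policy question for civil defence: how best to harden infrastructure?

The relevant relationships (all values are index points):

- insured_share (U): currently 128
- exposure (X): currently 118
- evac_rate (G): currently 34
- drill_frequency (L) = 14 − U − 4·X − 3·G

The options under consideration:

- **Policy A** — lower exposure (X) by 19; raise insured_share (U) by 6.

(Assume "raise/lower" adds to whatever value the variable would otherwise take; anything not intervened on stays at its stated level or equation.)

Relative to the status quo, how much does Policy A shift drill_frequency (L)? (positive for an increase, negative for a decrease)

Baseline:
  U = 128
  X = 118
  G = 34
  L = 14 − 128 − 4·118 − 3·34 = -688
Policy A (X − 19, U + 6):
  U = 128 + 6 = 134
  X = 118 − 19 = 99
  G = 34
  L = 14 − 134 − 4·99 − 3·34 = -618
Change in L: -618 − (-688) = 70

70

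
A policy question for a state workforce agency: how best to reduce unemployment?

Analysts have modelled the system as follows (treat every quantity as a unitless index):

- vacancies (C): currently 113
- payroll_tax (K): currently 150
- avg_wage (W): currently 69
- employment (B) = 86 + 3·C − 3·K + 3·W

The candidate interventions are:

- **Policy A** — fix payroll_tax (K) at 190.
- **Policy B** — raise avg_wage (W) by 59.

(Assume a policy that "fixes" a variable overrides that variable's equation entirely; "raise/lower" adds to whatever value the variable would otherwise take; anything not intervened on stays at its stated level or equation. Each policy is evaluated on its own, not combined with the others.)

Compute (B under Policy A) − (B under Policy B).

Policy A (K := 190):
  C = 113
  K = 190
  W = 69
  B = 86 + 3·113 − 3·190 + 3·69 = 62
Policy B (W + 59):
  C = 113
  K = 150
  W = 69 + 59 = 128
  B = 86 + 3·113 − 3·150 + 3·128 = 359
B: 62 − 359 = -297

-297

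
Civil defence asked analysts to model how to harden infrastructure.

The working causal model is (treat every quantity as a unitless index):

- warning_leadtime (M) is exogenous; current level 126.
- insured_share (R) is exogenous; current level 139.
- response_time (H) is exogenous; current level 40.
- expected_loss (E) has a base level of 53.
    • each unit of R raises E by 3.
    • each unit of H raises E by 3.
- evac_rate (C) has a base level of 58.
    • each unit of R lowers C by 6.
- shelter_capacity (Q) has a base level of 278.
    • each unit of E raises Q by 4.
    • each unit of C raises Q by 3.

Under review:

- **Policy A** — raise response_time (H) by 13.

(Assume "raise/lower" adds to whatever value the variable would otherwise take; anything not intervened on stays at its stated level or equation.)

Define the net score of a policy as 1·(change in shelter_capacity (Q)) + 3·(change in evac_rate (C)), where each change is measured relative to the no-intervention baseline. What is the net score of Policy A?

Baseline:
  R = 139
  H = 40
  E = 53 + 3·139 + 3·40 = 590
  C = 58 − 6·139 = -776
  Q = 278 + 4·590 + 3·(-776) = 310
Policy A (H + 13):
  R = 139
  H = 40 + 13 = 53
  E = 53 + 3·139 + 3·53 = 629
  C = 58 − 6·139 = -776
  Q = 278 + 4·629 + 3·(-776) = 466
ΔQ = 466 − 310 = 156; ΔC = -776 − (-776) = 0
Score = 1·156 + 3·0 = 156

156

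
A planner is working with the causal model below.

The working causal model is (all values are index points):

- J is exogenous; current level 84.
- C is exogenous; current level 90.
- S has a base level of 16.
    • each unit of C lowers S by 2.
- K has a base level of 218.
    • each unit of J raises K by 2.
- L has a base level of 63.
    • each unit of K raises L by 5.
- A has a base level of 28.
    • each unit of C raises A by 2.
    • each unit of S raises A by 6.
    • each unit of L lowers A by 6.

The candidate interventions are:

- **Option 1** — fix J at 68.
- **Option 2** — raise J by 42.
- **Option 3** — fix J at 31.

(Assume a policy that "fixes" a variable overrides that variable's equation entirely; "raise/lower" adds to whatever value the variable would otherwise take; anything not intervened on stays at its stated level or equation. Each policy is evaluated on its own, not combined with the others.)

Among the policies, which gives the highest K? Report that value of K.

470

Option 1 (J := 68):
  J = 68
  K = 218 + 2·68 = 354
Option 2 (J + 42):
  J = 84 + 42 = 126
  K = 218 + 2·126 = 470
Option 3 (J := 31):
  J = 31
  K = 218 + 2·31 = 280
Comparing — Option 1: K=354, Option 2: K=470, Option 3: K=280. Highest is 470 (Option 2).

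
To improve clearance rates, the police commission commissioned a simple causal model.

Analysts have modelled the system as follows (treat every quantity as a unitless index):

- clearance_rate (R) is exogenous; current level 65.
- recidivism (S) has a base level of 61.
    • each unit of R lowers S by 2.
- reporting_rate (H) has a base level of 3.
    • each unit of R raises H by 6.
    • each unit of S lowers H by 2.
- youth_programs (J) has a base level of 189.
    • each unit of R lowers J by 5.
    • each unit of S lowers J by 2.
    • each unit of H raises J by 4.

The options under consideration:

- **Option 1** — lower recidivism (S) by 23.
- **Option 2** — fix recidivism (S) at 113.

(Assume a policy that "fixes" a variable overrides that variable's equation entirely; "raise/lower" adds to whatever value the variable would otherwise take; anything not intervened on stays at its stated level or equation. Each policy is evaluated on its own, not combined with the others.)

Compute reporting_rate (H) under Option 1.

577

Option 1 (S − 23):
  R = 65
  S = 61 − 2·65 (−23 from intervention) = -92
  H = 3 + 6·65 − 2·(-92) = 577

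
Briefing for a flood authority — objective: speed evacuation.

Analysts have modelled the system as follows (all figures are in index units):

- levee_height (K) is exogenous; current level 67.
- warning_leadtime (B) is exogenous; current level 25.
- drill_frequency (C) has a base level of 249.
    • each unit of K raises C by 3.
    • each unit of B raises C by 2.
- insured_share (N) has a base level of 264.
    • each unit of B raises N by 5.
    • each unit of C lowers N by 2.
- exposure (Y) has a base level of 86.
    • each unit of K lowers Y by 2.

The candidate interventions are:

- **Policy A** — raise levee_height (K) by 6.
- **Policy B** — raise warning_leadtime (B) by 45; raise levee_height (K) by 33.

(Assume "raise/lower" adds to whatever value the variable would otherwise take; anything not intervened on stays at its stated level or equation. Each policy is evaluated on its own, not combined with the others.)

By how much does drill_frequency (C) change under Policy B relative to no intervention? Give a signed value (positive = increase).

Baseline:
  K = 67
  B = 25
  C = 249 + 3·67 + 2·25 = 500
Policy B (B + 45, K + 33):
  K = 67 + 33 = 100
  B = 25 + 45 = 70
  C = 249 + 3·100 + 2·70 = 689
Change in C: 689 − 500 = 189

189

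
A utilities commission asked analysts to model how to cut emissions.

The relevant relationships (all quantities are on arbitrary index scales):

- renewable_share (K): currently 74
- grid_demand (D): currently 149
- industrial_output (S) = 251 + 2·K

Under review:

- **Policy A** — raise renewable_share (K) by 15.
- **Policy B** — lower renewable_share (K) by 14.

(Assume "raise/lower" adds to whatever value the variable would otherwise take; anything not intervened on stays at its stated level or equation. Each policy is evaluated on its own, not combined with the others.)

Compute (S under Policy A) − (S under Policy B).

58

Policy A (K + 15):
  K = 74 + 15 = 89
  S = 251 + 2·89 = 429
Policy B (K − 14):
  K = 74 − 14 = 60
  S = 251 + 2·60 = 371
S: 429 − 371 = 58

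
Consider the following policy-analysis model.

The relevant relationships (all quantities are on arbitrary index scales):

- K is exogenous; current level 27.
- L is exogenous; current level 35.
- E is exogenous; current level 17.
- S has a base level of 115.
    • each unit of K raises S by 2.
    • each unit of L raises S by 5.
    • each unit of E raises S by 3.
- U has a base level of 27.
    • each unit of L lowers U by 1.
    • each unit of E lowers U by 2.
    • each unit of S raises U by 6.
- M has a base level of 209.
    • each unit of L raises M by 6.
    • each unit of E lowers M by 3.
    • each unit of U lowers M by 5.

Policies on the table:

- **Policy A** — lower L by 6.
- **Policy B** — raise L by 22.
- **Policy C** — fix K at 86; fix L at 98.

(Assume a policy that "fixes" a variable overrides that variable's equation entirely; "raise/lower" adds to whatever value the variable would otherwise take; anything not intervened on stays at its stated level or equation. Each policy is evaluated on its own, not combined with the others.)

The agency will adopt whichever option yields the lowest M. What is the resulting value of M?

Policy A (L − 6):
  K = 27
  L = 35 − 6 = 29
  E = 17
  S = 115 + 2·27 + 5·29 + 3·17 = 365
  U = 27 − 29 − 2·17 + 6·365 = 2154
  M = 209 + 6·29 − 3·17 − 5·2154 = -10438
Policy B (L + 22):
  K = 27
  L = 35 + 22 = 57
  E = 17
  S = 115 + 2·27 + 5·57 + 3·17 = 505
  U = 27 − 57 − 2·17 + 6·505 = 2966
  M = 209 + 6·57 − 3·17 − 5·2966 = -14330
Policy C (K := 86, L := 98):
  K = 86
  L = 98
  E = 17
  S = 115 + 2·86 + 5·98 + 3·17 = 828
  U = 27 − 98 − 2·17 + 6·828 = 4863
  M = 209 + 6·98 − 3·17 − 5·4863 = -23569
Comparing — Policy A: M=-10438, Policy B: M=-14330, Policy C: M=-23569. Lowest is -23569 (Policy C).

-23569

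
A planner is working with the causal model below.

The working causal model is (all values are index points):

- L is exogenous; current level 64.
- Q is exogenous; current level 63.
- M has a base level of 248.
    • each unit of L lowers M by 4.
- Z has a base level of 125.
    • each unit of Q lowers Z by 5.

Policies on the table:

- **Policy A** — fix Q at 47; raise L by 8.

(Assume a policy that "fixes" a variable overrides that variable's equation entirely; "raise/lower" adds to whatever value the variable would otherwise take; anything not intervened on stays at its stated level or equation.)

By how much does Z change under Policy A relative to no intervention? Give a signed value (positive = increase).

Baseline:
  Q = 63
  Z = 125 − 5·63 = -190
Policy A (Q := 47, L + 8):
  Q = 47
  Z = 125 − 5·47 = -110
Change in Z: -110 − (-190) = 80

80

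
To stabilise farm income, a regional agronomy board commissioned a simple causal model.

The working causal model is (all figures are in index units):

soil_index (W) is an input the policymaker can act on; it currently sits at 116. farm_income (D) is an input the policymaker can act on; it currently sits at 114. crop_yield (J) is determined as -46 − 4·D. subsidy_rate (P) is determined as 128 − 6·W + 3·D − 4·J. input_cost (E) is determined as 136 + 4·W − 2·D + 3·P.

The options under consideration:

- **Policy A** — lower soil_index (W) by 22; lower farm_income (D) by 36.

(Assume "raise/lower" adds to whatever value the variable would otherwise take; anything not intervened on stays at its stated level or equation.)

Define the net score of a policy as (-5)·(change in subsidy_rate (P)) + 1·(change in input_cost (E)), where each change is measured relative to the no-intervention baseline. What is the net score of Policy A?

1088

Baseline:
  W = 116
  D = 114
  J = -46 − 4·114 = -502
  P = 128 − 6·116 + 3·114 − 4·(-502) = 1782
  E = 136 + 4·116 − 2·114 + 3·1782 = 5718
Policy A (W − 22, D − 36):
  W = 116 − 22 = 94
  D = 114 − 36 = 78
  J = -46 − 4·78 = -358
  P = 128 − 6·94 + 3·78 − 4·(-358) = 1230
  E = 136 + 4·94 − 2·78 + 3·1230 = 4046
ΔP = 1230 − 1782 = -552; ΔE = 4046 − 5718 = -1672
Score = (-5)·(-552) + 1·(-1672) = 1088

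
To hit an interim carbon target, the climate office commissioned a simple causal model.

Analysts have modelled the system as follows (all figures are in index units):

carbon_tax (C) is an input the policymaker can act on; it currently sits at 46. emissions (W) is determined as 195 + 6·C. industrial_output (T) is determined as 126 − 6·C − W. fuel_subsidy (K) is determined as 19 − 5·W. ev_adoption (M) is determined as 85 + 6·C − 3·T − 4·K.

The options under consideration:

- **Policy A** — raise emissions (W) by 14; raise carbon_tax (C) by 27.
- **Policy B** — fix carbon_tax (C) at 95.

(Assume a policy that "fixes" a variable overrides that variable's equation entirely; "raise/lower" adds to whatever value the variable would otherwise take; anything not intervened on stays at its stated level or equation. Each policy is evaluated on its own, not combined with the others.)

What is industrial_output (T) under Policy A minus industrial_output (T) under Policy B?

Policy A (W + 14, C + 27):
  C = 46 + 27 = 73
  W = 195 + 6·73 (+14 from intervention) = 647
  T = 126 − 6·73 − 647 = -959
Policy B (C := 95):
  C = 95
  W = 195 + 6·95 = 765
  T = 126 − 6·95 − 765 = -1209
T: -959 − (-1209) = 250

250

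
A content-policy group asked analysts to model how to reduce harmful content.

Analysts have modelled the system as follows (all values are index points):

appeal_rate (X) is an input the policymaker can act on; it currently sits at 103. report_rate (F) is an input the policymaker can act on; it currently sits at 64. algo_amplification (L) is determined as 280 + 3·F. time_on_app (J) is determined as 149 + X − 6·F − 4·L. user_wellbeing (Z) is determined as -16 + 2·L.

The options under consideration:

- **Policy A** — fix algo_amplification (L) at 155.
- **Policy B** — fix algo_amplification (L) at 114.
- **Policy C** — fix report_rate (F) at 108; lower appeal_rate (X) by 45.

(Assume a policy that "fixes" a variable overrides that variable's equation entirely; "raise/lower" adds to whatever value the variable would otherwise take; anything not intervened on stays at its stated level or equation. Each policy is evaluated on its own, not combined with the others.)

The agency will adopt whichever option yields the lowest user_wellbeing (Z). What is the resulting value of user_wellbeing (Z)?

Policy A (L := 155):
  F = 64
  L = 155
  Z = -16 + 2·155 = 294
Policy B (L := 114):
  F = 64
  L = 114
  Z = -16 + 2·114 = 212
Policy C (F := 108, X − 45):
  F = 108
  L = 280 + 3·108 = 604
  Z = -16 + 2·604 = 1192
Comparing — Policy A: Z=294, Policy B: Z=212, Policy C: Z=1192. Lowest is 212 (Policy B).

212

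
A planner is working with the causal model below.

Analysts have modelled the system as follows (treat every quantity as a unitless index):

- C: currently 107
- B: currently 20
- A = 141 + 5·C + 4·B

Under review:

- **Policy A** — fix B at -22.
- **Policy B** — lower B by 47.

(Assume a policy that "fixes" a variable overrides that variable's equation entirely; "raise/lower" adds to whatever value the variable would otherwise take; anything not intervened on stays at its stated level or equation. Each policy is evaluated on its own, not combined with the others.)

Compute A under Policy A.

588

Policy A (B := -22):
  C = 107
  B = -22
  A = 141 + 5·107 + 4·(-22) = 588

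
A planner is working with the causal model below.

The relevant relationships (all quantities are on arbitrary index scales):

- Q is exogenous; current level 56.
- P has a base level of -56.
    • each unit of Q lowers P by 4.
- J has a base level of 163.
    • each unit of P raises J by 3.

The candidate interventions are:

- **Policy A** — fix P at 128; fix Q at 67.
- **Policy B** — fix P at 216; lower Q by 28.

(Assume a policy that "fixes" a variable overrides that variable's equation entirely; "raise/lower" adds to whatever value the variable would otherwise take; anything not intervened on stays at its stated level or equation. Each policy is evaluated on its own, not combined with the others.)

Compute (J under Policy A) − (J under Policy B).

Policy A (P := 128, Q := 67):
  Q = 67
  P = 128
  J = 163 + 3·128 = 547
Policy B (P := 216, Q − 28):
  Q = 56 − 28 = 28
  P = 216
  J = 163 + 3·216 = 811
J: 547 − 811 = -264

-264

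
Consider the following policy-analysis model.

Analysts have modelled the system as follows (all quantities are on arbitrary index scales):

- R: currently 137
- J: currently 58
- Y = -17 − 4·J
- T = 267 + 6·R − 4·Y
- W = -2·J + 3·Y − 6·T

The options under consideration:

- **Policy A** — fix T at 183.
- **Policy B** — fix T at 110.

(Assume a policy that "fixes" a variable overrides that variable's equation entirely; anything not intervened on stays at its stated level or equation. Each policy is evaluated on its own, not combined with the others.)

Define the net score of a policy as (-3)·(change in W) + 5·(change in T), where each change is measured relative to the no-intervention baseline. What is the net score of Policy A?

Baseline:
  R = 137
  J = 58
  Y = -17 − 4·58 = -249
  T = 267 + 6·137 − 4·(-249) = 2085
  W = 0 − 2·58 + 3·(-249) − 6·2085 = -13373
Policy A (T := 183):
  R = 137
  J = 58
  Y = -17 − 4·58 = -249
  T = 183
  W = 0 − 2·58 + 3·(-249) − 6·183 = -1961
ΔW = -1961 − (-13373) = 11412; ΔT = 183 − 2085 = -1902
Score = (-3)·11412 + 5·(-1902) = -43746

-43746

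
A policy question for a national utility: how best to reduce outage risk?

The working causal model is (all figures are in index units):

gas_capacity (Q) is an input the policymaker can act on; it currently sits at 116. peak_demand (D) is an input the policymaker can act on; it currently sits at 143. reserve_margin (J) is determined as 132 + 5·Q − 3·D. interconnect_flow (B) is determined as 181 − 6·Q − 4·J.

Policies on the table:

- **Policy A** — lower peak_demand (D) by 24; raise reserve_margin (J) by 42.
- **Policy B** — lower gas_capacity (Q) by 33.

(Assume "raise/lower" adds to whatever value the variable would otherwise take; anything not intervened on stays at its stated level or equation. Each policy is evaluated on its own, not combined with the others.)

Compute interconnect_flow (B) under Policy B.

Policy B (Q − 33):
  Q = 116 − 33 = 83
  D = 143
  J = 132 + 5·83 − 3·143 = 118
  B = 181 − 6·83 − 4·118 = -789

-789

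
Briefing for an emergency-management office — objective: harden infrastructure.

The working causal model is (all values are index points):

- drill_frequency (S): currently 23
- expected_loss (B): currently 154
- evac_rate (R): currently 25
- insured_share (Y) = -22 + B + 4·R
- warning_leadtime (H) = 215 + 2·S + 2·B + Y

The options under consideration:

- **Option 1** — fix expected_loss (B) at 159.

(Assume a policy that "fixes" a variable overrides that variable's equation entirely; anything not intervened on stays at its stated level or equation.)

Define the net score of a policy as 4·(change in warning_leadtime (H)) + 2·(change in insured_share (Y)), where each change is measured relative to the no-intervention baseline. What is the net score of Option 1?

70

Baseline:
  S = 23
  B = 154
  R = 25
  Y = -22 + 154 + 4·25 = 232
  H = 215 + 2·23 + 2·154 + 232 = 801
Option 1 (B := 159):
  S = 23
  B = 159
  R = 25
  Y = -22 + 159 + 4·25 = 237
  H = 215 + 2·23 + 2·159 + 237 = 816
ΔH = 816 − 801 = 15; ΔY = 237 − 232 = 5
Score = 4·15 + 2·5 = 70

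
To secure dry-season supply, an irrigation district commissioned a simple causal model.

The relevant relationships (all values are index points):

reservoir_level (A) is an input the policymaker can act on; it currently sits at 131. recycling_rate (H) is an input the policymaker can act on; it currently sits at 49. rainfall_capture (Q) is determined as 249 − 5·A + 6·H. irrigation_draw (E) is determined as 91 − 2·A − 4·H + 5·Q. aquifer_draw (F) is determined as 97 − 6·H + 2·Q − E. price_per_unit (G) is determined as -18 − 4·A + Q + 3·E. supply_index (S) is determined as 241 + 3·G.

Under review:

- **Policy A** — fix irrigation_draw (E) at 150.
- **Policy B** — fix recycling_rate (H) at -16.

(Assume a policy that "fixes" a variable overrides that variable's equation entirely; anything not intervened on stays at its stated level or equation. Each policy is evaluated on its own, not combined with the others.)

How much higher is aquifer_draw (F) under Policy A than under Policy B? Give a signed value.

-2377

Policy A (E := 150):
  A = 131
  H = 49
  Q = 249 − 5·131 + 6·49 = -112
  E = 150
  F = 97 − 6·49 + 2·(-112) − 150 = -571
Policy B (H := -16):
  A = 131
  H = -16
  Q = 249 − 5·131 + 6·(-16) = -502
  E = 91 − 2·131 − 4·(-16) + 5·(-502) = -2617
  F = 97 − 6·(-16) + 2·(-502) − (-2617) = 1806
F: -571 − 1806 = -2377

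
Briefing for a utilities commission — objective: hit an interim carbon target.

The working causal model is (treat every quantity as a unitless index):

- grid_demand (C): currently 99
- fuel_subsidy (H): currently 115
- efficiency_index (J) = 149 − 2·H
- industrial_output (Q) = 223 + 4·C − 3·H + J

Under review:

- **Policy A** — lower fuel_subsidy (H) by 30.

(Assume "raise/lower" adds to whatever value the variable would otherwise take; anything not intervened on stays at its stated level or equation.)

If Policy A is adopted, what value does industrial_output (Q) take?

Policy A (H − 30):
  C = 99
  H = 115 − 30 = 85
  J = 149 − 2·85 = -21
  Q = 223 + 4·99 − 3·85 + (-21) = 343

343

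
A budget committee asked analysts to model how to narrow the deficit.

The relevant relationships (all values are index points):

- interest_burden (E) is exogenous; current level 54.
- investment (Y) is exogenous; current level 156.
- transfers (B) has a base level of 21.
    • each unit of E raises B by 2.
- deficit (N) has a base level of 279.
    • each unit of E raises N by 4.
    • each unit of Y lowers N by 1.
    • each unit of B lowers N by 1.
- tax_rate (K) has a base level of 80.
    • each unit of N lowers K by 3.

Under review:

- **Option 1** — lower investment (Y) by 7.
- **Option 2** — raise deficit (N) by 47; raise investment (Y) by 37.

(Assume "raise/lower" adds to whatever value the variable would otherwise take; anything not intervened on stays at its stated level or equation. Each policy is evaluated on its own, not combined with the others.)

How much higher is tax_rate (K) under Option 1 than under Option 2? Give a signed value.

9

Option 1 (Y − 7):
  E = 54
  Y = 156 − 7 = 149
  B = 21 + 2·54 = 129
  N = 279 + 4·54 − 149 − 129 = 217
  K = 80 − 3·217 = -571
Option 2 (N + 47, Y + 37):
  E = 54
  Y = 156 + 37 = 193
  B = 21 + 2·54 = 129
  N = 279 + 4·54 − 193 − 129 (+47 from intervention) = 220
  K = 80 − 3·220 = -580
K: -571 − (-580) = 9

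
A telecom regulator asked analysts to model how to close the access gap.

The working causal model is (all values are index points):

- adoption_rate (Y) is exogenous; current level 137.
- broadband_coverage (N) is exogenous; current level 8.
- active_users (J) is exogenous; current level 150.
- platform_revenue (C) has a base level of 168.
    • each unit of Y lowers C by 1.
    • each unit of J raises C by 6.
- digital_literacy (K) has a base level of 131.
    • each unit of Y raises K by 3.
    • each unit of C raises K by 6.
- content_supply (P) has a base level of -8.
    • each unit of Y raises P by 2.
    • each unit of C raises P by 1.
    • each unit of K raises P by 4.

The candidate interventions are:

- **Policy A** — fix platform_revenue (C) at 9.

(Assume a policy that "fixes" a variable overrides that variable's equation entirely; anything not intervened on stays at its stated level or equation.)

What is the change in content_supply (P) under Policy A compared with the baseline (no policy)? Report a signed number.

-23050

Baseline:
  Y = 137
  J = 150
  C = 168 − 137 + 6·150 = 931
  K = 131 + 3·137 + 6·931 = 6128
  P = -8 + 2·137 + 931 + 4·6128 = 25709
Policy A (C := 9):
  Y = 137
  J = 150
  C = 9
  K = 131 + 3·137 + 6·9 = 596
  P = -8 + 2·137 + 9 + 4·596 = 2659
Change in P: 2659 − 25709 = -23050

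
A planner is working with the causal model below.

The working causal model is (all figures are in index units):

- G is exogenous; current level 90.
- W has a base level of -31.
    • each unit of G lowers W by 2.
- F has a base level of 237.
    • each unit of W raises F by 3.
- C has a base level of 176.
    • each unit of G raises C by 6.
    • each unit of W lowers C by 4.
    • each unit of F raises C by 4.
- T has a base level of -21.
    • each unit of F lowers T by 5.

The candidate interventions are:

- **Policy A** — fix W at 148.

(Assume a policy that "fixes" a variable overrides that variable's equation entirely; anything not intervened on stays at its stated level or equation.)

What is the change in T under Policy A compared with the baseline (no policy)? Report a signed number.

-5385

Baseline:
  G = 90
  W = -31 − 2·90 = -211
  F = 237 + 3·(-211) = -396
  T = -21 − 5·(-396) = 1959
Policy A (W := 148):
  G = 90
  W = 148
  F = 237 + 3·148 = 681
  T = -21 − 5·681 = -3426
Change in T: -3426 − 1959 = -5385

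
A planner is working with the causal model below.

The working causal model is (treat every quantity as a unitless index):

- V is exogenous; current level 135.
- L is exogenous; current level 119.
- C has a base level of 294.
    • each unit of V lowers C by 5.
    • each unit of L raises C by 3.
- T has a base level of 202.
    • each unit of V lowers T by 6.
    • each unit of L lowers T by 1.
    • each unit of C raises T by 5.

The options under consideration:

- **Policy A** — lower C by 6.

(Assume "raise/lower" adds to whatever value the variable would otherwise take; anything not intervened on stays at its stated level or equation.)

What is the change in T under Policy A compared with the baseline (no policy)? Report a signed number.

Baseline:
  V = 135
  L = 119
  C = 294 − 5·135 + 3·119 = -24
  T = 202 − 6·135 − 119 + 5·(-24) = -847
Policy A (C − 6):
  V = 135
  L = 119
  C = 294 − 5·135 + 3·119 (−6 from intervention) = -30
  T = 202 − 6·135 − 119 + 5·(-30) = -877
Change in T: -877 − (-847) = -30

-30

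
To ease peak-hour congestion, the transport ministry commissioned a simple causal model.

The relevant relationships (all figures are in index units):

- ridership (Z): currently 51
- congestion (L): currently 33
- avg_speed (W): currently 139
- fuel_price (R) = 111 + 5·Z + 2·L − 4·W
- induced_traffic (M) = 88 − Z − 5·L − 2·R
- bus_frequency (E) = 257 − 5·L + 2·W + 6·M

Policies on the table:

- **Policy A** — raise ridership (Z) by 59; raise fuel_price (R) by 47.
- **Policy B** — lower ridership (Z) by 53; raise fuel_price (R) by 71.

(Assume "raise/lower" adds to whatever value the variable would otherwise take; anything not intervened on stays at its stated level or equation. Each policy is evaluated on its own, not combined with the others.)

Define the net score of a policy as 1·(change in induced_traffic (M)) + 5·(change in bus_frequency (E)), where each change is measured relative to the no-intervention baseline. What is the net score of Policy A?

-23033

Baseline:
  Z = 51
  L = 33
  W = 139
  R = 111 + 5·51 + 2·33 − 4·139 = -124
  M = 88 − 51 − 5·33 − 2·(-124) = 120
  E = 257 − 5·33 + 2·139 + 6·120 = 1090
Policy A (Z + 59, R + 47):
  Z = 51 + 59 = 110
  L = 33
  W = 139
  R = 111 + 5·110 + 2·33 − 4·139 (+47 from intervention) = 218
  M = 88 − 110 − 5·33 − 2·218 = -623
  E = 257 − 5·33 + 2·139 + 6·(-623) = -3368
ΔM = -623 − 120 = -743; ΔE = -3368 − 1090 = -4458
Score = 1·(-743) + 5·(-4458) = -23033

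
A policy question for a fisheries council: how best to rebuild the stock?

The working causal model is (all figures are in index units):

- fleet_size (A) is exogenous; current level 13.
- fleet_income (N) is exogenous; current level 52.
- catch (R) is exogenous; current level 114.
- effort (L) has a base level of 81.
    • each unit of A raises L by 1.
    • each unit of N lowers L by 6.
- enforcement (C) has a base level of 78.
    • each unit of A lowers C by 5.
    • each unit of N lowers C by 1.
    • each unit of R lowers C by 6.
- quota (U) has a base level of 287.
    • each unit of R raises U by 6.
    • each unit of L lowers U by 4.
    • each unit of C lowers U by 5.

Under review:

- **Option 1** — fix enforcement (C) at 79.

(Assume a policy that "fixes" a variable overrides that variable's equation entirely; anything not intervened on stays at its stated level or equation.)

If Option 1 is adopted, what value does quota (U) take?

1448

Option 1 (C := 79):
  A = 13
  N = 52
  R = 114
  L = 81 + 13 − 6·52 = -218
  C = 79
  U = 287 + 6·114 − 4·(-218) − 5·79 = 1448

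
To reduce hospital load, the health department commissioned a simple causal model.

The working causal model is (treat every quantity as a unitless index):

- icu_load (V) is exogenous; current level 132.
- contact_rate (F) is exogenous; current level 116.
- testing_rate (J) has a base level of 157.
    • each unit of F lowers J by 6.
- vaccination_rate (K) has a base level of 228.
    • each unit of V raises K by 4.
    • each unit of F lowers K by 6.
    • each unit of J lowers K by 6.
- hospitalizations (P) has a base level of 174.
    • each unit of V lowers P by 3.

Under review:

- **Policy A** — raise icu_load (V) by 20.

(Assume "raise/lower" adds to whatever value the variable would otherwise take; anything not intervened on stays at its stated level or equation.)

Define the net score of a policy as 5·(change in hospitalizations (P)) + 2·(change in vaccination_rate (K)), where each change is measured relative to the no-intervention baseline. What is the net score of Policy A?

-140

Baseline:
  V = 132
  F = 116
  J = 157 − 6·116 = -539
  K = 228 + 4·132 − 6·116 − 6·(-539) = 3294
  P = 174 − 3·132 = -222
Policy A (V + 20):
  V = 132 + 20 = 152
  F = 116
  J = 157 − 6·116 = -539
  K = 228 + 4·152 − 6·116 − 6·(-539) = 3374
  P = 174 − 3·152 = -282
ΔP = -282 − (-222) = -60; ΔK = 3374 − 3294 = 80
Score = 5·(-60) + 2·80 = -140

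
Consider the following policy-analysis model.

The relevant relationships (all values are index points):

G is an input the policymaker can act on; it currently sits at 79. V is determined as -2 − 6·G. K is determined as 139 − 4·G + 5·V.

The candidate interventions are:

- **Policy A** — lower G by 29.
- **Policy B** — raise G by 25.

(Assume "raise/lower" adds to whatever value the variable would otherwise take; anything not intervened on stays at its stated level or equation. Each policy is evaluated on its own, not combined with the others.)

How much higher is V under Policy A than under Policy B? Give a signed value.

Policy A (G − 29):
  G = 79 − 29 = 50
  V = -2 − 6·50 = -302
Policy B (G + 25):
  G = 79 + 25 = 104
  V = -2 − 6·104 = -626
V: -302 − (-626) = 324

324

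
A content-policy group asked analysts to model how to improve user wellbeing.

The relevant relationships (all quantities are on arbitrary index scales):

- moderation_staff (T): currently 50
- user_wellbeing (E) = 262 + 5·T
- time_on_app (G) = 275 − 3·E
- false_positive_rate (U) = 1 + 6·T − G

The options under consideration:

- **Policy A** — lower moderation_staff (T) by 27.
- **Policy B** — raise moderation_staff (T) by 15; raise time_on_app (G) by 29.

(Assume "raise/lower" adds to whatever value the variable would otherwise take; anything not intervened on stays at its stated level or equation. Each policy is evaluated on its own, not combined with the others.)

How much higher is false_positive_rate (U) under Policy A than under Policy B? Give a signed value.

-853

Policy A (T − 27):
  T = 50 − 27 = 23
  E = 262 + 5·23 = 377
  G = 275 − 3·377 = -856
  U = 1 + 6·23 − (-856) = 995
Policy B (T + 15, G + 29):
  T = 50 + 15 = 65
  E = 262 + 5·65 = 587
  G = 275 − 3·587 (+29 from intervention) = -1457
  U = 1 + 6·65 − (-1457) = 1848
U: 995 − 1848 = -853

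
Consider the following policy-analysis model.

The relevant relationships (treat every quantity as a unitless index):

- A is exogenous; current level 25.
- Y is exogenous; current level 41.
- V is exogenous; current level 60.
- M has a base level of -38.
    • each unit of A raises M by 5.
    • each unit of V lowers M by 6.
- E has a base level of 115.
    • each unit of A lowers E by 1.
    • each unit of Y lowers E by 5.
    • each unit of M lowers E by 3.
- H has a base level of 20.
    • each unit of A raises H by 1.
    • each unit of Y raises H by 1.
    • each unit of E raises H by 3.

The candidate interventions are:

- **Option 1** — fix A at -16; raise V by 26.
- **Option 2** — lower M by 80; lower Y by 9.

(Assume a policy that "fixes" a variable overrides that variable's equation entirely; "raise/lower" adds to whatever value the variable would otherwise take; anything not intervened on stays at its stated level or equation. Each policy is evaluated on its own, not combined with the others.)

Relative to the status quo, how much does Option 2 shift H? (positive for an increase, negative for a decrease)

Baseline:
  A = 25
  Y = 41
  V = 60
  M = -38 + 5·25 − 6·60 = -273
  E = 115 − 25 − 5·41 − 3·(-273) = 704
  H = 20 + 25 + 41 + 3·704 = 2198
Option 2 (M − 80, Y − 9):
  A = 25
  Y = 41 − 9 = 32
  V = 60
  M = -38 + 5·25 − 6·60 (−80 from intervention) = -353
  E = 115 − 25 − 5·32 − 3·(-353) = 989
  H = 20 + 25 + 32 + 3·989 = 3044
Change in H: 3044 − 2198 = 846

846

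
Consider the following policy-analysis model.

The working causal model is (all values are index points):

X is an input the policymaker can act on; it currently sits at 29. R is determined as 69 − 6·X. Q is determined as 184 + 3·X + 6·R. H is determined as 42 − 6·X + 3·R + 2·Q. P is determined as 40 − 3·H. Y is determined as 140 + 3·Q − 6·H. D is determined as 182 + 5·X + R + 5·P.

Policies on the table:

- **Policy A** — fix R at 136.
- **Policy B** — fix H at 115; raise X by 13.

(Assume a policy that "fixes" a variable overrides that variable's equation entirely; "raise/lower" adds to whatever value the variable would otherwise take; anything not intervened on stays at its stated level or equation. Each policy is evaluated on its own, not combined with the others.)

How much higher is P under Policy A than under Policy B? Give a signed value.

-7005

Policy A (R := 136):
  X = 29
  R = 136
  Q = 184 + 3·29 + 6·136 = 1087
  H = 42 − 6·29 + 3·136 + 2·1087 = 2450
  P = 40 − 3·2450 = -7310
Policy B (H := 115, X + 13):
  X = 29 + 13 = 42
  R = 69 − 6·42 = -183
  Q = 184 + 3·42 + 6·(-183) = -788
  H = 115
  P = 40 − 3·115 = -305
P: -7310 − (-305) = -7005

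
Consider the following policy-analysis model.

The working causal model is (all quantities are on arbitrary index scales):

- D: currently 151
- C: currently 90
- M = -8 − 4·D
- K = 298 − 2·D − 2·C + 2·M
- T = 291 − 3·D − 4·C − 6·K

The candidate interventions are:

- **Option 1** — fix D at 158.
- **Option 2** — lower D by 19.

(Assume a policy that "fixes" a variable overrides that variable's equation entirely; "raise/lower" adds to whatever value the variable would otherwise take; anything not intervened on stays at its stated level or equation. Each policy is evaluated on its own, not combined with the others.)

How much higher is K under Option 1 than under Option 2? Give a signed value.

-260

Option 1 (D := 158):
  D = 158
  C = 90
  M = -8 − 4·158 = -640
  K = 298 − 2·158 − 2·90 + 2·(-640) = -1478
Option 2 (D − 19):
  D = 151 − 19 = 132
  C = 90
  M = -8 − 4·132 = -536
  K = 298 − 2·132 − 2·90 + 2·(-536) = -1218
K: -1478 − (-1218) = -260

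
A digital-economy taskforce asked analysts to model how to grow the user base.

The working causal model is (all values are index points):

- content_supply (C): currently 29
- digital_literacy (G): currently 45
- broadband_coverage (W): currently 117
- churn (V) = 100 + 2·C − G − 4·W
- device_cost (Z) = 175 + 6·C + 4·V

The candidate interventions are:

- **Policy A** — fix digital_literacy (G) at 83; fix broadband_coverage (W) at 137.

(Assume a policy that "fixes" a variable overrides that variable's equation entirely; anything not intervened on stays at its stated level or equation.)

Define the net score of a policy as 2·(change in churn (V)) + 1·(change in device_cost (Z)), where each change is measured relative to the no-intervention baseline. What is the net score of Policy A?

-708

Baseline:
  C = 29
  G = 45
  W = 117
  V = 100 + 2·29 − 45 − 4·117 = -355
  Z = 175 + 6·29 + 4·(-355) = -1071
Policy A (G := 83, W := 137):
  C = 29
  G = 83
  W = 137
  V = 100 + 2·29 − 83 − 4·137 = -473
  Z = 175 + 6·29 + 4·(-473) = -1543
ΔV = -473 − (-355) = -118; ΔZ = -1543 − (-1071) = -472
Score = 2·(-118) + 1·(-472) = -708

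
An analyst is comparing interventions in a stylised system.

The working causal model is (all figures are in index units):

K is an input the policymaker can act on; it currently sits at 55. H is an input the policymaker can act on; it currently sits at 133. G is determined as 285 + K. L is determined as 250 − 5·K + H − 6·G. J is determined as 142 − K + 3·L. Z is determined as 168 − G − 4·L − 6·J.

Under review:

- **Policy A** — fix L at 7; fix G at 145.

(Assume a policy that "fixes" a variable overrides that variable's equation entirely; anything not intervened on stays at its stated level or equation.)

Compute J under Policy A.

108

Policy A (L := 7, G := 145):
  K = 55
  H = 133
  G = 145
  L = 7
  J = 142 − 55 + 3·7 = 108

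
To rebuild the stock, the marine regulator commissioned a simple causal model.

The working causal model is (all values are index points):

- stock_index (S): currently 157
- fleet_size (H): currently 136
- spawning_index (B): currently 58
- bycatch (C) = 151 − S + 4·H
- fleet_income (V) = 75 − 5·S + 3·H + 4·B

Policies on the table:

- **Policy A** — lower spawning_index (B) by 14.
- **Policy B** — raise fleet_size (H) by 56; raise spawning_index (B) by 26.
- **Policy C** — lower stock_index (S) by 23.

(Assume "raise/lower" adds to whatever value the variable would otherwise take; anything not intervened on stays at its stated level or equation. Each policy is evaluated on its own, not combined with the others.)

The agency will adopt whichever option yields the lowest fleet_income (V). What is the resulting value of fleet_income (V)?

Policy A (B − 14):
  S = 157
  H = 136
  B = 58 − 14 = 44
  V = 75 − 5·157 + 3·136 + 4·44 = -126
Policy B (H + 56, B + 26):
  S = 157
  H = 136 + 56 = 192
  B = 58 + 26 = 84
  V = 75 − 5·157 + 3·192 + 4·84 = 202
Policy C (S − 23):
  S = 157 − 23 = 134
  H = 136
  B = 58
  V = 75 − 5·134 + 3·136 + 4·58 = 45
Comparing — Policy A: V=-126, Policy B: V=202, Policy C: V=45. Lowest is -126 (Policy A).

-126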